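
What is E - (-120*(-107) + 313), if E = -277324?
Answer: -290477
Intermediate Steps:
E - (-120*(-107) + 313) = -277324 - (-120*(-107) + 313) = -277324 - (12840 + 313) = -277324 - 1*13153 = -277324 - 13153 = -290477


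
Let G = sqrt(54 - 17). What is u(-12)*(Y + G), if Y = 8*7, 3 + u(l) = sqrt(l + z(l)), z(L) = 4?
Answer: -(3 - 2*I*sqrt(2))*(56 + sqrt(37)) ≈ -186.25 + 175.6*I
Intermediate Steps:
u(l) = -3 + sqrt(4 + l) (u(l) = -3 + sqrt(l + 4) = -3 + sqrt(4 + l))
G = sqrt(37) ≈ 6.0828
Y = 56
u(-12)*(Y + G) = (-3 + sqrt(4 - 12))*(56 + sqrt(37)) = (-3 + sqrt(-8))*(56 + sqrt(37)) = (-3 + 2*I*sqrt(2))*(56 + sqrt(37))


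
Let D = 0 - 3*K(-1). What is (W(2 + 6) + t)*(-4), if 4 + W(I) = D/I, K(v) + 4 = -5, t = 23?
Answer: -179/2 ≈ -89.500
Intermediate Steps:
K(v) = -9 (K(v) = -4 - 5 = -9)
D = 27 (D = 0 - 3*(-9) = 0 + 27 = 27)
W(I) = -4 + 27/I
(W(2 + 6) + t)*(-4) = ((-4 + 27/(2 + 6)) + 23)*(-4) = ((-4 + 27/8) + 23)*(-4) = (-5/8 + 23)*(-4) = (179/8)*(-4) = -179/2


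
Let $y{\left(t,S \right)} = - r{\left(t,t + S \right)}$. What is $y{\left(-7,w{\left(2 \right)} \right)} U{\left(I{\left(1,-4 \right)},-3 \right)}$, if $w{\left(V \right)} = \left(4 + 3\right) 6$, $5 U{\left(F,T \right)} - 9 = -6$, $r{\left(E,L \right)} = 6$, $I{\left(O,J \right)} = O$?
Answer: $- \frac{18}{5} \approx -3.6$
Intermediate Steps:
$U{\left(F,T \right)} = \frac{3}{5}$ ($U{\left(F,T \right)} = \frac{9}{5} + \frac{1}{5} \left(-6\right) = \frac{9}{5} - \frac{6}{5} = \frac{3}{5}$)
$w{\left(V \right)} = 42$ ($w{\left(V \right)} = 7 \cdot 6 = 42$)
$y{\left(t,S \right)} = -6$ ($y{\left(t,S \right)} = \left(-1\right) 6 = -6$)
$y{\left(-7,w{\left(2 \right)} \right)} U{\left(I{\left(1,-4 \right)},-3 \right)} = \left(-6\right) \frac{3}{5} = - \frac{18}{5}$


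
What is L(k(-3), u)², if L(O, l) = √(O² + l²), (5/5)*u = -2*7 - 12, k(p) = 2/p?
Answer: 6088/9 ≈ 676.44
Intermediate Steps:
u = -26 (u = -2*7 - 12 = -14 - 12 = -26)
L(k(-3), u)² = (√((2/(-3))² + (-26)²))² = (√((2*(-⅓))² + 676))² = (√((-⅔)² + 676))² = (√(4/9 + 676))² = (√(6088/9))² = (2*√1522/3)² = 6088/9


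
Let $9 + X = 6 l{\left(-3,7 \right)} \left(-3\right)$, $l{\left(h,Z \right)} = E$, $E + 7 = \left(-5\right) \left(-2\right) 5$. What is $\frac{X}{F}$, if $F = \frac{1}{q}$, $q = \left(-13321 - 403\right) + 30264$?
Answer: $-12950820$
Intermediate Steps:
$E = 43$ ($E = -7 + \left(-5\right) \left(-2\right) 5 = -7 + 10 \cdot 5 = -7 + 50 = 43$)
$l{\left(h,Z \right)} = 43$
$q = 16540$ ($q = -13724 + 30264 = 16540$)
$F = \frac{1}{16540} \approx 6.0459 \cdot 10^{-5}$
$X = -783$ ($X = -9 + 6 \cdot 43 \left(-3\right) = -9 + 258 \left(-3\right) = -9 - 774 = -783$)
$\frac{X}{F} = - 783 \frac{1}{\frac{1}{16540}} = \left(-783\right) 16540 = -12950820$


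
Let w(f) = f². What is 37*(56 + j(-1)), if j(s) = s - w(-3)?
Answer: 1702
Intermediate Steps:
j(s) = -9 + s (j(s) = s - 1*(-3)² = s - 1*9 = s - 9 = -9 + s)
37*(56 + j(-1)) = 37*(56 + (-9 - 1)) = 37*(56 - 10) = 37*46 = 1702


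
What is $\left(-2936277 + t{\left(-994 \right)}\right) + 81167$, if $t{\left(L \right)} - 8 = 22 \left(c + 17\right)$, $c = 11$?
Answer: $-2854486$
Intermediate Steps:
$t{\left(L \right)} = 624$ ($t{\left(L \right)} = 8 + 22 \left(11 + 17\right) = 8 + 22 \cdot 28 = 8 + 616 = 624$)
$\left(-2936277 + t{\left(-994 \right)}\right) + 81167 = \left(-2936277 + 624\right) + 81167 = -2935653 + 81167 = -2854486$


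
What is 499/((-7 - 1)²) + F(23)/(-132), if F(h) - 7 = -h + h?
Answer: 16355/2112 ≈ 7.7438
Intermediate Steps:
F(h) = 7 (F(h) = 7 + (-h + h) = 7 + 0 = 7)
499/((-7 - 1)²) + F(23)/(-132) = 499/((-7 - 1)²) + 7/(-132) = 499/((-8)²) + 7*(-1/132) = 499/64 - 7/132 = 16355/2112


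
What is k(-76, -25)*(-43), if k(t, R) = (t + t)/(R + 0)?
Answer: -6536/25 ≈ -261.44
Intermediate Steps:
k(t, R) = 2*t/R (k(t, R) = (2*t)/R = 2*t/R)
k(-76, -25)*(-43) = (2*(-76)/(-25))*(-43) = (2*(-76)*(-1/25))*(-43) = (152/25)*(-43) = -6536/25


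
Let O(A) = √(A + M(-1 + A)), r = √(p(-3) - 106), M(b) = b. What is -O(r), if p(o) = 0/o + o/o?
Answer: -√(-1 + 2*I*√105) ≈ -3.124 - 3.2801*I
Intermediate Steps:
p(o) = 1 (p(o) = 0 + 1 = 1)
r = I*√105 (r = √(1 - 106) = √(-105) = I*√105 ≈ 10.247*I)
O(A) = √(-1 + 2*A) (O(A) = √(A + (-1 + A)) = √(-1 + 2*A))
-O(r) = -√(-1 + 2*(I*√105)) = -√(-1 + 2*I*√105)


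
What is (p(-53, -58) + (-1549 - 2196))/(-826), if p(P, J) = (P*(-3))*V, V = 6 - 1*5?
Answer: 1793/413 ≈ 4.3414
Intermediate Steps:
V = 1 (V = 6 - 5 = 1)
p(P, J) = -3*P (p(P, J) = (P*(-3))*1 = -3*P*1 = -3*P)
(p(-53, -58) + (-1549 - 2196))/(-826) = (-3*(-53) + (-1549 - 2196))/(-826) = (159 - 3745)*(-1/826) = -3586*(-1/826) = 1793/413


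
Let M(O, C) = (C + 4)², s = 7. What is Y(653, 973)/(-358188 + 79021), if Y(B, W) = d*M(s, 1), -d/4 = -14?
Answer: -200/39881 ≈ -0.0050149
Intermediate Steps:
d = 56 (d = -4*(-14) = 56)
M(O, C) = (4 + C)²
Y(B, W) = 1400 (Y(B, W) = 56*(4 + 1)² = 56*5² = 56*25 = 1400)
Y(653, 973)/(-358188 + 79021) = 1400/(-358188 + 79021) = 1400/(-279167) = 1400*(-1/279167) = -200/39881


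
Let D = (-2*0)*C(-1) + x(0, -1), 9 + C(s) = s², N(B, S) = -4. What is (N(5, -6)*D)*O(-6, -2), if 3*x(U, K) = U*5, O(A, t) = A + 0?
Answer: 0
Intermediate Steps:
O(A, t) = A
x(U, K) = 5*U/3 (x(U, K) = (U*5)/3 = (5*U)/3 = 5*U/3)
C(s) = -9 + s²
D = 0 (D = (-2*0)*(-9 + (-1)²) + (5/3)*0 = 0*(-9 + 1) + 0 = 0*(-8) + 0 = 0 + 0 = 0)
(N(5, -6)*D)*O(-6, -2) = -4*0*(-6) = 0*(-6) = 0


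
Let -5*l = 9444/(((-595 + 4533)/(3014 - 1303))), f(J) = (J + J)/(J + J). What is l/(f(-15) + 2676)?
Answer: -8079342/26355065 ≈ -0.30656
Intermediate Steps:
f(J) = 1 (f(J) = (2*J)/((2*J)) = (2*J)*(1/(2*J)) = 1)
l = -8079342/9845 (l = -9444/(5*((-595 + 4533)/(3014 - 1303))) = -9444/(5*(3938/1711)) = -9444/(5*(3938*(1/1711))) = -9444/(5*3938/1711) = -9444*1711/(5*3938) = -1/5*8079342/1969 = -8079342/9845 ≈ -820.65)
l/(f(-15) + 2676) = -8079342/(9845*(1 + 2676)) = -8079342/9845/2677 = -8079342/9845*1/2677 = -8079342/26355065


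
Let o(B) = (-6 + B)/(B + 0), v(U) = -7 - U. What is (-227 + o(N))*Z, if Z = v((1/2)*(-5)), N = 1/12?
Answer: 1341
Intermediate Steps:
N = 1/12 ≈ 0.083333
o(B) = (-6 + B)/B
Z = -9/2 (Z = -7 - 1/2*(-5) = -7 - 1*(½)*(-5) = -7 - (-5)/2 = -7 - 1*(-5/2) = -7 + 5/2 = -9/2 ≈ -4.5000)
(-227 + o(N))*Z = (-227 + (-6 + 1/12)/(1/12))*(-9/2) = (-227 + 12*(-71/12))*(-9/2) = (-227 - 71)*(-9/2) = -298*(-9/2) = 1341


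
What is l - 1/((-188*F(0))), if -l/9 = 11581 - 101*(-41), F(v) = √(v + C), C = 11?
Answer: -141498 + √11/2068 ≈ -1.4150e+5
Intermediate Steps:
F(v) = √(11 + v) (F(v) = √(v + 11) = √(11 + v))
l = -141498 (l = -9*(11581 - 101*(-41)) = -9*(11581 - 1*(-4141)) = -9*(11581 + 4141) = -9*15722 = -141498)
l - 1/((-188*F(0))) = -141498 - 1/((-188*√(11 + 0))) = -141498 - 1/((-188*√11)) = -141498 - (-1)*√11/2068 = -141498 + √11/2068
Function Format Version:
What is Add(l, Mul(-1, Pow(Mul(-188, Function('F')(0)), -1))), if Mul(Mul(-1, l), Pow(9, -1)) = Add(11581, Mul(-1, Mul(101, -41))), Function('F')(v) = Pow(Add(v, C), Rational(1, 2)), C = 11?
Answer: Add(-141498, Mul(Rational(1, 2068), Pow(11, Rational(1, 2)))) ≈ -1.4150e+5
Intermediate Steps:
Function('F')(v) = Pow(Add(11, v), Rational(1, 2)) (Function('F')(v) = Pow(Add(v, 11), Rational(1, 2)) = Pow(Add(11, v), Rational(1, 2)))
l = -141498 (l = Mul(-9, Add(11581, Mul(-1, Mul(101, -41)))) = Mul(-9, Add(11581, Mul(-1, -4141))) = Mul(-9, Add(11581, 4141)) = Mul(-9, 15722) = -141498)
Add(l, Mul(-1, Pow(Mul(-188, Function('F')(0)), -1))) = Add(-141498, Mul(-1, Pow(Mul(-188, Pow(Add(11, 0), Rational(1, 2))), -1))) = Add(-141498, Mul(-1, Pow(Mul(-188, Pow(11, Rational(1, 2))), -1))) = Add(-141498, Mul(-1, Mul(Rational(-1, 2068), Pow(11, Rational(1, 2))))) = Add(-141498, Mul(Rational(1, 2068), Pow(11, Rational(1, 2))))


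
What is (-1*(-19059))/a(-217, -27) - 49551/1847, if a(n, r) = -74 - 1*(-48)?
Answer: -36490299/48022 ≈ -759.87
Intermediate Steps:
a(n, r) = -26 (a(n, r) = -74 + 48 = -26)
(-1*(-19059))/a(-217, -27) - 49551/1847 = -1*(-19059)/(-26) - 49551/1847 = 19059*(-1/26) - 49551*1/1847 = -19059/26 - 49551/1847 = -36490299/48022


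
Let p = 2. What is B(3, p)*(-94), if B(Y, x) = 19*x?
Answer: -3572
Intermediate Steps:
B(3, p)*(-94) = (19*2)*(-94) = 38*(-94) = -3572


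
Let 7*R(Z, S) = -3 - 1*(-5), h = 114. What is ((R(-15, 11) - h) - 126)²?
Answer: 2815684/49 ≈ 57463.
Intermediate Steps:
R(Z, S) = 2/7 (R(Z, S) = (-3 - 1*(-5))/7 = (-3 + 5)/7 = (⅐)*2 = 2/7)
((R(-15, 11) - h) - 126)² = ((2/7 - 1*114) - 126)² = ((2/7 - 114) - 126)² = (-796/7 - 126)² = (-1678/7)² = 2815684/49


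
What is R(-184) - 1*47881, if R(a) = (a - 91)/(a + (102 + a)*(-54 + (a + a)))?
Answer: -329612859/6884 ≈ -47881.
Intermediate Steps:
R(a) = (-91 + a)/(a + (-54 + 2*a)*(102 + a)) (R(a) = (-91 + a)/(a + (102 + a)*(-54 + 2*a)) = (-91 + a)/(a + (-54 + 2*a)*(102 + a)))
R(-184) - 1*47881 = (-91 - 184)/(-5508 + 2*(-184)**2 + 151*(-184)) - 1*47881 = -275/(-5508 + 2*33856 - 27784) - 47881 = -275/(-5508 + 67712 - 27784) - 47881 = -275/34420 - 47881 = (1/34420)*(-275) - 47881 = -55/6884 - 47881 = -329612859/6884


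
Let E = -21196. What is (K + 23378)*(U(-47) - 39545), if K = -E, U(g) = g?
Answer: -1764773808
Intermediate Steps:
K = 21196 (K = -1*(-21196) = 21196)
(K + 23378)*(U(-47) - 39545) = (21196 + 23378)*(-47 - 39545) = 44574*(-39592) = -1764773808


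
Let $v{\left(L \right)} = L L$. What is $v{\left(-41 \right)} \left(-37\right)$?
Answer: $-62197$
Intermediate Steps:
$v{\left(L \right)} = L^{2}$
$v{\left(-41 \right)} \left(-37\right) = \left(-41\right)^{2} \left(-37\right) = 1681 \left(-37\right) = -62197$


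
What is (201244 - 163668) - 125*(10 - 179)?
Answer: 58701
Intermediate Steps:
(201244 - 163668) - 125*(10 - 179) = 37576 - 125*(-169) = 37576 + 21125 = 58701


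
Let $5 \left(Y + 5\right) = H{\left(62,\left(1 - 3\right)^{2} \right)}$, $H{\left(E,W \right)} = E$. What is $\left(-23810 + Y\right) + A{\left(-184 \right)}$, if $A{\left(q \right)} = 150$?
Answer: $- \frac{118263}{5} \approx -23653.0$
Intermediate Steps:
$Y = \frac{37}{5}$ ($Y = -5 + \frac{1}{5} \cdot 62 = -5 + \frac{62}{5} = \frac{37}{5} \approx 7.4$)
$\left(-23810 + Y\right) + A{\left(-184 \right)} = \left(-23810 + \frac{37}{5}\right) + 150 = - \frac{119013}{5} + 150 = - \frac{118263}{5}$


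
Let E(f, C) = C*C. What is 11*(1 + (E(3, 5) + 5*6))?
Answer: 616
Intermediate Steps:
E(f, C) = C²
11*(1 + (E(3, 5) + 5*6)) = 11*(1 + (5² + 5*6)) = 11*(1 + (25 + 30)) = 11*(1 + 55) = 11*56 = 616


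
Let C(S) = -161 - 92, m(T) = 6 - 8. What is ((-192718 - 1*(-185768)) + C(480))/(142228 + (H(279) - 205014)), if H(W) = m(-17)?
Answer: 7203/62788 ≈ 0.11472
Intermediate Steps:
m(T) = -2
H(W) = -2
C(S) = -253
((-192718 - 1*(-185768)) + C(480))/(142228 + (H(279) - 205014)) = ((-192718 - 1*(-185768)) - 253)/(142228 + (-2 - 205014)) = ((-192718 + 185768) - 253)/(142228 - 205016) = (-6950 - 253)/(-62788) = -7203*(-1/62788) = 7203/62788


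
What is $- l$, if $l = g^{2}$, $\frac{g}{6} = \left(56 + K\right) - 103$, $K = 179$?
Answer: $-627264$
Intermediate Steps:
$g = 792$ ($g = 6 \left(\left(56 + 179\right) - 103\right) = 6 \left(235 - 103\right) = 6 \cdot 132 = 792$)
$l = 627264$ ($l = 792^{2} = 627264$)
$- l = \left(-1\right) 627264 = -627264$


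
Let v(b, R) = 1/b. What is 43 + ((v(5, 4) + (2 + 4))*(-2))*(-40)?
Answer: 539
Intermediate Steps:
43 + ((v(5, 4) + (2 + 4))*(-2))*(-40) = 43 + ((1/5 + (2 + 4))*(-2))*(-40) = 43 + ((⅕ + 6)*(-2))*(-40) = 43 + ((31/5)*(-2))*(-40) = 43 - 62/5*(-40) = 43 + 496 = 539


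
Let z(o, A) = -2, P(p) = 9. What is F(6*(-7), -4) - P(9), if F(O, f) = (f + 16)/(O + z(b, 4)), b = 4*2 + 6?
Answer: -102/11 ≈ -9.2727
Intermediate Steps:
b = 14 (b = 8 + 6 = 14)
F(O, f) = (16 + f)/(-2 + O) (F(O, f) = (f + 16)/(O - 2) = (16 + f)/(-2 + O))
F(6*(-7), -4) - P(9) = (16 - 4)/(-2 + 6*(-7)) - 1*9 = 12/(-2 - 42) - 9 = 12/(-44) - 9 = -1/44*12 - 9 = -3/11 - 9 = -102/11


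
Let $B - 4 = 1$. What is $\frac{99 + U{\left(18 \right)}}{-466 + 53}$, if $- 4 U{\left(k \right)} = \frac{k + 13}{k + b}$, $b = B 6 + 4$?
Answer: $- \frac{20561}{85904} \approx -0.23935$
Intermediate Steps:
$B = 5$ ($B = 4 + 1 = 5$)
$b = 34$ ($b = 5 \cdot 6 + 4 = 30 + 4 = 34$)
$U{\left(k \right)} = - \frac{13 + k}{4 \left(34 + k\right)}$ ($U{\left(k \right)} = - \frac{\left(k + 13\right) \frac{1}{k + 34}}{4} = - \frac{\left(13 + k\right) \frac{1}{34 + k}}{4} = - \frac{\frac{1}{34 + k} \left(13 + k\right)}{4} = - \frac{13 + k}{4 \left(34 + k\right)}$)
$\frac{99 + U{\left(18 \right)}}{-466 + 53} = \frac{99 + \frac{-13 - 18}{4 \left(34 + 18\right)}}{-466 + 53} = \frac{99 + \frac{-13 - 18}{4 \cdot 52}}{-413} = \left(99 + \frac{1}{4} \cdot \frac{1}{52} \left(-31\right)\right) \left(- \frac{1}{413}\right) = \left(99 - \frac{31}{208}\right) \left(- \frac{1}{413}\right) = \frac{20561}{208} \left(- \frac{1}{413}\right) = - \frac{20561}{85904}$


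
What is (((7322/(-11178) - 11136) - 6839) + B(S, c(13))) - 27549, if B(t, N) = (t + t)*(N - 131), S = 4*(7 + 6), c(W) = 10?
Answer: -324769273/5589 ≈ -58109.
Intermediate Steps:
S = 52 (S = 4*13 = 52)
B(t, N) = 2*t*(-131 + N) (B(t, N) = (2*t)*(-131 + N) = 2*t*(-131 + N))
(((7322/(-11178) - 11136) - 6839) + B(S, c(13))) - 27549 = (((7322/(-11178) - 11136) - 6839) + 2*52*(-131 + 10)) - 27549 = (((7322*(-1/11178) - 11136) - 6839) + 2*52*(-121)) - 27549 = (((-3661/5589 - 11136) - 6839) - 12584) - 27549 = ((-62242765/5589 - 6839) - 12584) - 27549 = (-100465936/5589 - 12584) - 27549 = -170797912/5589 - 27549 = -324769273/5589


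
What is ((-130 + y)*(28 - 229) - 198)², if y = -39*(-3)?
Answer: 5832225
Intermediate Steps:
y = 117
((-130 + y)*(28 - 229) - 198)² = ((-130 + 117)*(28 - 229) - 198)² = (-13*(-201) - 198)² = (2613 - 198)² = 2415² = 5832225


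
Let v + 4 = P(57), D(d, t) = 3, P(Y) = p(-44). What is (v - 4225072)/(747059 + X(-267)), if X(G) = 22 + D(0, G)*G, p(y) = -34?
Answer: -140837/24876 ≈ -5.6616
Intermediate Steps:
P(Y) = -34
v = -38 (v = -4 - 34 = -38)
X(G) = 22 + 3*G
(v - 4225072)/(747059 + X(-267)) = (-38 - 4225072)/(747059 + (22 + 3*(-267))) = -4225110/(747059 + (22 - 801)) = -4225110/(747059 - 779) = -4225110/746280 = -4225110*1/746280 = -140837/24876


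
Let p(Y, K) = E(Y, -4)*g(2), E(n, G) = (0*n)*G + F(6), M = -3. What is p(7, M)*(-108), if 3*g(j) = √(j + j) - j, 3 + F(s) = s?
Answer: 0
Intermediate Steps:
F(s) = -3 + s
E(n, G) = 3 (E(n, G) = (0*n)*G + (-3 + 6) = 0*G + 3 = 0 + 3 = 3)
g(j) = -j/3 + √2*√j/3 (g(j) = (√(j + j) - j)/3 = (√(2*j) - j)/3 = (√2*√j - j)/3 = (-j + √2*√j)/3 = -j/3 + √2*√j/3)
p(Y, K) = 0 (p(Y, K) = 3*(-⅓*2 + √2*√2/3) = 3*(-⅔ + ⅔) = 3*0 = 0)
p(7, M)*(-108) = 0*(-108) = 0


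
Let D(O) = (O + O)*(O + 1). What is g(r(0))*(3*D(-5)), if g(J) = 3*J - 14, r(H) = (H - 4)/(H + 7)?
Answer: -13200/7 ≈ -1885.7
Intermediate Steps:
r(H) = (-4 + H)/(7 + H)
D(O) = 2*O*(1 + O) (D(O) = (2*O)*(1 + O) = 2*O*(1 + O))
g(J) = -14 + 3*J
g(r(0))*(3*D(-5)) = (-14 + 3*((-4 + 0)/(7 + 0)))*(3*(2*(-5)*(1 - 5))) = (-14 + 3*(-4/7))*(3*(2*(-5)*(-4))) = (-14 + 3*((⅐)*(-4)))*(3*40) = (-14 + 3*(-4/7))*120 = (-14 - 12/7)*120 = -110/7*120 = -13200/7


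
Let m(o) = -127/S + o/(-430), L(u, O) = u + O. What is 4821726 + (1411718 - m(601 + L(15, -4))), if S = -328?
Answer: 439582543943/70520 ≈ 6.2334e+6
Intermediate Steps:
L(u, O) = O + u
m(o) = 127/328 - o/430 (m(o) = -127/(-328) + o/(-430) = -127*(-1/328) + o*(-1/430) = 127/328 - o/430)
4821726 + (1411718 - m(601 + L(15, -4))) = 4821726 + (1411718 - (127/328 - (601 + (-4 + 15))/430)) = 4821726 + (1411718 - (127/328 - (601 + 11)/430)) = 4821726 + (1411718 - (127/328 - 1/430*612)) = 4821726 + (1411718 - (127/328 - 306/215)) = 4821726 + (1411718 - 1*(-73063/70520)) = 4821726 + (1411718 + 73063/70520) = 4821726 + 99554426423/70520 = 439582543943/70520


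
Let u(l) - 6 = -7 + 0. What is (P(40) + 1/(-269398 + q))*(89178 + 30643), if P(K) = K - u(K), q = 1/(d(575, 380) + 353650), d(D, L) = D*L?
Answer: 757218170097329889/154136065699 ≈ 4.9127e+6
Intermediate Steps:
u(l) = -1 (u(l) = 6 + (-7 + 0) = 6 - 7 = -1)
q = 1/572150 (q = 1/(575*380 + 353650) = 1/(218500 + 353650) = 1/572150 ≈ 1.7478e-6)
P(K) = 1 + K (P(K) = K - 1*(-1) = K + 1 = 1 + K)
(P(40) + 1/(-269398 + q))*(89178 + 30643) = ((1 + 40) + 1/(-269398 + 1/572150))*(89178 + 30643) = (41 + 1/(-154136065699/572150))*119821 = (41 - 572150/154136065699)*119821 = (6319578121509/154136065699)*119821 = 757218170097329889/154136065699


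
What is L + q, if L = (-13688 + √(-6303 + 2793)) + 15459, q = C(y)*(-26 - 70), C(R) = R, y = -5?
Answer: 2251 + 3*I*√390 ≈ 2251.0 + 59.245*I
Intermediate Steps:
q = 480 (q = -5*(-26 - 70) = -5*(-96) = 480)
L = 1771 + 3*I*√390 (L = (-13688 + √(-3510)) + 15459 = (-13688 + 3*I*√390) + 15459 = 1771 + 3*I*√390 ≈ 1771.0 + 59.245*I)
L + q = (1771 + 3*I*√390) + 480 = 2251 + 3*I*√390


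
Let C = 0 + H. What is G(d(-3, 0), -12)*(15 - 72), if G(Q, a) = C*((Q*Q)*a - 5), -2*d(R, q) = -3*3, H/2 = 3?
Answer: 84816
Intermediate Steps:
H = 6 (H = 2*3 = 6)
C = 6 (C = 0 + 6 = 6)
d(R, q) = 9/2 (d(R, q) = -(-1)*3*3/2 = -(-1)*9/2 = -½*(-9) = 9/2)
G(Q, a) = -30 + 6*a*Q² (G(Q, a) = 6*((Q*Q)*a - 5) = 6*(Q²*a - 5) = 6*(a*Q² - 5) = 6*(-5 + a*Q²) = -30 + 6*a*Q²)
G(d(-3, 0), -12)*(15 - 72) = (-30 + 6*(-12)*(9/2)²)*(15 - 72) = (-30 + 6*(-12)*(81/4))*(-57) = (-30 - 1458)*(-57) = -1488*(-57) = 84816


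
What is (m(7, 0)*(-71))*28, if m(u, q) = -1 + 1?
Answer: 0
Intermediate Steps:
m(u, q) = 0
(m(7, 0)*(-71))*28 = (0*(-71))*28 = 0*28 = 0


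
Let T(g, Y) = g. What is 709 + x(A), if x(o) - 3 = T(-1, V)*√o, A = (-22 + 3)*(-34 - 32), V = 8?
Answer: 712 - √1254 ≈ 676.59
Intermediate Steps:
A = 1254 (A = -19*(-66) = 1254)
x(o) = 3 - √o
709 + x(A) = 709 + (3 - √1254) = 712 - √1254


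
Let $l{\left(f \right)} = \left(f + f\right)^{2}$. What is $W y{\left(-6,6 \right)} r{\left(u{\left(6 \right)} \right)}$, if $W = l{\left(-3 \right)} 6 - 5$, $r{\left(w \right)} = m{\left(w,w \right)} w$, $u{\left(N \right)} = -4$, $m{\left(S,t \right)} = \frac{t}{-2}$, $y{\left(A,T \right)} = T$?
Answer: $-10128$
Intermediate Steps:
$m{\left(S,t \right)} = - \frac{t}{2}$ ($m{\left(S,t \right)} = t \left(- \frac{1}{2}\right) = - \frac{t}{2}$)
$l{\left(f \right)} = 4 f^{2}$ ($l{\left(f \right)} = \left(2 f\right)^{2} = 4 f^{2}$)
$r{\left(w \right)} = - \frac{w^{2}}{2}$ ($r{\left(w \right)} = - \frac{w}{2} w = - \frac{w^{2}}{2}$)
$W = 211$ ($W = 4 \left(-3\right)^{2} \cdot 6 - 5 = 4 \cdot 9 \cdot 6 - 5 = 36 \cdot 6 - 5 = 216 - 5 = 211$)
$W y{\left(-6,6 \right)} r{\left(u{\left(6 \right)} \right)} = 211 \cdot 6 \left(- \frac{\left(-4\right)^{2}}{2}\right) = 1266 \left(\left(- \frac{1}{2}\right) 16\right) = 1266 \left(-8\right) = -10128$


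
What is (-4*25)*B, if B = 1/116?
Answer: -25/29 ≈ -0.86207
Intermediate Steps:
B = 1/116 ≈ 0.0086207
(-4*25)*B = -4*25*(1/116) = -100*1/116 = -25/29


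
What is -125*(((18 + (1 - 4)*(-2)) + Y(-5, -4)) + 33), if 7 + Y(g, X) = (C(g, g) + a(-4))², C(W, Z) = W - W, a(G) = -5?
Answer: -9375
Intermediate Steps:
C(W, Z) = 0
Y(g, X) = 18 (Y(g, X) = -7 + (0 - 5)² = -7 + (-5)² = -7 + 25 = 18)
-125*(((18 + (1 - 4)*(-2)) + Y(-5, -4)) + 33) = -125*(((18 + (1 - 4)*(-2)) + 18) + 33) = -125*(((18 - 3*(-2)) + 18) + 33) = -125*(((18 + 6) + 18) + 33) = -125*((24 + 18) + 33) = -125*(42 + 33) = -125*75 = -9375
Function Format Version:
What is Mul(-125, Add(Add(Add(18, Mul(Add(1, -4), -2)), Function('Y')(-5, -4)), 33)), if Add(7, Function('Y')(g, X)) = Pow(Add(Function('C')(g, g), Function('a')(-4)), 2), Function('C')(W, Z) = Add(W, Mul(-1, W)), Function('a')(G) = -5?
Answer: -9375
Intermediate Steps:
Function('C')(W, Z) = 0
Function('Y')(g, X) = 18 (Function('Y')(g, X) = Add(-7, Pow(Add(0, -5), 2)) = Add(-7, Pow(-5, 2)) = Add(-7, 25) = 18)
Mul(-125, Add(Add(Add(18, Mul(Add(1, -4), -2)), Function('Y')(-5, -4)), 33)) = Mul(-125, Add(Add(Add(18, Mul(Add(1, -4), -2)), 18), 33)) = Mul(-125, Add(Add(Add(18, Mul(-3, -2)), 18), 33)) = Mul(-125, Add(Add(Add(18, 6), 18), 33)) = Mul(-125, Add(Add(24, 18), 33)) = Mul(-125, Add(42, 33)) = Mul(-125, 75) = -9375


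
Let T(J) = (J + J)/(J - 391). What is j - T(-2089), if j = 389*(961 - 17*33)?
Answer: 192941911/1240 ≈ 1.5560e+5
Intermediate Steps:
T(J) = 2*J/(-391 + J) (T(J) = (2*J)/(-391 + J) = 2*J/(-391 + J))
j = 155600 (j = 389*(961 - 561) = 389*400 = 155600)
j - T(-2089) = 155600 - 2*(-2089)/(-391 - 2089) = 155600 - 2*(-2089)/(-2480) = 155600 - 2*(-2089)*(-1)/2480 = 155600 - 1*2089/1240 = 155600 - 2089/1240 = 192941911/1240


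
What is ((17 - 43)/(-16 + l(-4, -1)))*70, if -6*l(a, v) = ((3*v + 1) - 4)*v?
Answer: 1820/17 ≈ 107.06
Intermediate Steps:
l(a, v) = -v*(-3 + 3*v)/6 (l(a, v) = -((3*v + 1) - 4)*v/6 = -((1 + 3*v) - 4)*v/6 = -(-3 + 3*v)*v/6 = -v*(-3 + 3*v)/6)
((17 - 43)/(-16 + l(-4, -1)))*70 = ((17 - 43)/(-16 + (½)*(-1)*(1 - 1*(-1))))*70 = -26/(-16 + (½)*(-1)*(1 + 1))*70 = -26/(-16 + (½)*(-1)*2)*70 = -26/(-16 - 1)*70 = -26/(-17)*70 = -26*(-1/17)*70 = (26/17)*70 = 1820/17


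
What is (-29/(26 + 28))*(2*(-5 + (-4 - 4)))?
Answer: 377/27 ≈ 13.963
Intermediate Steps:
(-29/(26 + 28))*(2*(-5 + (-4 - 4))) = (-29/54)*(2*(-5 - 8)) = ((1/54)*(-29))*(2*(-13)) = -29/54*(-26) = 377/27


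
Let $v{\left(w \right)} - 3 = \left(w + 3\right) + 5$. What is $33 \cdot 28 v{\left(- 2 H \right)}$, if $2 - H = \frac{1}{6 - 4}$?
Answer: $7392$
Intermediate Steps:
$H = \frac{3}{2}$ ($H = 2 - \frac{1}{6 - 4} = 2 - \frac{1}{2} = \frac{3}{2} \approx 1.5$)
$v{\left(w \right)} = 11 + w$ ($v{\left(w \right)} = 3 + \left(\left(w + 3\right) + 5\right) = 3 + \left(\left(3 + w\right) + 5\right) = 3 + \left(8 + w\right) = 11 + w$)
$33 \cdot 28 v{\left(- 2 H \right)} = 33 \cdot 28 \left(11 - 3\right) = 924 \left(11 - 3\right) = 924 \cdot 8 = 7392$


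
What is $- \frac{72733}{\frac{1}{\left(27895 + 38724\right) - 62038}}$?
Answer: $-333189873$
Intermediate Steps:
$- \frac{72733}{\frac{1}{\left(27895 + 38724\right) - 62038}} = - \frac{72733}{\frac{1}{66619 - 62038}} = - \frac{72733}{\frac{1}{4581}} = - 72733 \frac{1}{\frac{1}{4581}} = \left(-72733\right) 4581 = -333189873$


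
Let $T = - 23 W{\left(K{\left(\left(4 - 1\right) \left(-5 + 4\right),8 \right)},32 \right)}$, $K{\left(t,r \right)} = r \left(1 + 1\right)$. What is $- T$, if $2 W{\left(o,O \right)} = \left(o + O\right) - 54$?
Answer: $-69$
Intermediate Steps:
$K{\left(t,r \right)} = 2 r$ ($K{\left(t,r \right)} = r 2 = 2 r$)
$W{\left(o,O \right)} = -27 + \frac{O}{2} + \frac{o}{2}$ ($W{\left(o,O \right)} = \frac{\left(o + O\right) - 54}{2} = \frac{\left(O + o\right) - 54}{2} = \frac{-54 + O + o}{2} = -27 + \frac{O}{2} + \frac{o}{2}$)
$T = 69$ ($T = - 23 \left(-27 + \frac{1}{2} \cdot 32 + \frac{2 \cdot 8}{2}\right) = - 23 \left(-27 + 16 + \frac{1}{2} \cdot 16\right) = - 23 \left(-27 + 16 + 8\right) = \left(-23\right) \left(-3\right) = 69$)
$- T = \left(-1\right) 69 = -69$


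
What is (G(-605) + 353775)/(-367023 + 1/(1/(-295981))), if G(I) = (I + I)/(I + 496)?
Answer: -38562685/72267436 ≈ -0.53361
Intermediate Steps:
G(I) = 2*I/(496 + I) (G(I) = (2*I)/(496 + I) = 2*I/(496 + I))
(G(-605) + 353775)/(-367023 + 1/(1/(-295981))) = (2*(-605)/(496 - 605) + 353775)/(-367023 + 1/(1/(-295981))) = (2*(-605)/(-109) + 353775)/(-367023 + 1/(-1/295981)) = (2*(-605)*(-1/109) + 353775)/(-367023 - 295981) = (1210/109 + 353775)/(-663004) = (38562685/109)*(-1/663004) = -38562685/72267436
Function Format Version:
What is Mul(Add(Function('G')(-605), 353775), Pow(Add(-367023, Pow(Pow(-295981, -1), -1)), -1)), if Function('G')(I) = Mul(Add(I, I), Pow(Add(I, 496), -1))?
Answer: Rational(-38562685, 72267436) ≈ -0.53361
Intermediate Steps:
Function('G')(I) = Mul(2, I, Pow(Add(496, I), -1)) (Function('G')(I) = Mul(Mul(2, I), Pow(Add(496, I), -1)) = Mul(2, I, Pow(Add(496, I), -1)))
Mul(Add(Function('G')(-605), 353775), Pow(Add(-367023, Pow(Pow(-295981, -1), -1)), -1)) = Mul(Add(Mul(2, -605, Pow(Add(496, -605), -1)), 353775), Pow(Add(-367023, Pow(Pow(-295981, -1), -1)), -1)) = Mul(Add(Mul(2, -605, Pow(-109, -1)), 353775), Pow(Add(-367023, Pow(Rational(-1, 295981), -1)), -1)) = Mul(Add(Mul(2, -605, Rational(-1, 109)), 353775), Pow(Add(-367023, -295981), -1)) = Mul(Add(Rational(1210, 109), 353775), Pow(-663004, -1)) = Mul(Rational(38562685, 109), Rational(-1, 663004)) = Rational(-38562685, 72267436)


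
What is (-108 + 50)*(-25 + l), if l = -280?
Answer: 17690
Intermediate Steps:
(-108 + 50)*(-25 + l) = (-108 + 50)*(-25 - 280) = -58*(-305) = 17690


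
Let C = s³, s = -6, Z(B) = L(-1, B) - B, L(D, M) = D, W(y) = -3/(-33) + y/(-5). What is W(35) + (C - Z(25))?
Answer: -2166/11 ≈ -196.91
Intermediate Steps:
W(y) = 1/11 - y/5 (W(y) = -3*(-1/33) + y*(-⅕) = 1/11 - y/5)
Z(B) = -1 - B
C = -216 (C = (-6)³ = -216)
W(35) + (C - Z(25)) = (1/11 - ⅕*35) + (-216 - (-1 - 1*25)) = (1/11 - 7) + (-216 - (-1 - 25)) = -76/11 + (-216 - 1*(-26)) = -76/11 + (-216 + 26) = -76/11 - 190 = -2166/11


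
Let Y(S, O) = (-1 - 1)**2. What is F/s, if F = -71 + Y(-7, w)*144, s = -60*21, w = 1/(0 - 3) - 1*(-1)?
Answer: -101/252 ≈ -0.40079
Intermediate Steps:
w = 2/3 (w = 1/(-3) + 1 = -1/3 + 1 = 2/3 ≈ 0.66667)
Y(S, O) = 4 (Y(S, O) = (-2)**2 = 4)
s = -1260
F = 505 (F = -71 + 4*144 = -71 + 576 = 505)
F/s = 505/(-1260) = 505*(-1/1260) = -101/252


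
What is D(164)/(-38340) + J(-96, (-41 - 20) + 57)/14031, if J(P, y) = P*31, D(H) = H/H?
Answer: -12679319/59772060 ≈ -0.21213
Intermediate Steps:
D(H) = 1
J(P, y) = 31*P
D(164)/(-38340) + J(-96, (-41 - 20) + 57)/14031 = 1/(-38340) + (31*(-96))/14031 = 1*(-1/38340) - 2976*1/14031 = -1/38340 - 992/4677 = -12679319/59772060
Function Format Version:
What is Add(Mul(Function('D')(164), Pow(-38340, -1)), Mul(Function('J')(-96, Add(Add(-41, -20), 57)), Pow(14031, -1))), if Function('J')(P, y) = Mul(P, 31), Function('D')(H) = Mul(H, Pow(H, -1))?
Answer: Rational(-12679319, 59772060) ≈ -0.21213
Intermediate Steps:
Function('D')(H) = 1
Function('J')(P, y) = Mul(31, P)
Add(Mul(Function('D')(164), Pow(-38340, -1)), Mul(Function('J')(-96, Add(Add(-41, -20), 57)), Pow(14031, -1))) = Add(Mul(1, Pow(-38340, -1)), Mul(Mul(31, -96), Pow(14031, -1))) = Add(Mul(1, Rational(-1, 38340)), Mul(-2976, Rational(1, 14031))) = Add(Rational(-1, 38340), Rational(-992, 4677)) = Rational(-12679319, 59772060)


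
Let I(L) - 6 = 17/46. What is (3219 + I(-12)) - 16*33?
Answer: 124079/46 ≈ 2697.4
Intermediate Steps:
I(L) = 293/46 (I(L) = 6 + 17/46 = 293/46)
(3219 + I(-12)) - 16*33 = (3219 + 293/46) - 16*33 = 148367/46 - 528 = 124079/46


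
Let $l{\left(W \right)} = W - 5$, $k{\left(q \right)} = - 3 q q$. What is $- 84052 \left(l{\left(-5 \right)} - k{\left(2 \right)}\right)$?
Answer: $-168104$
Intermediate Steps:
$k{\left(q \right)} = - 3 q^{2}$
$l{\left(W \right)} = -5 + W$ ($l{\left(W \right)} = W - 5 = -5 + W$)
$- 84052 \left(l{\left(-5 \right)} - k{\left(2 \right)}\right) = - 84052 \left(\left(-5 - 5\right) - - 3 \cdot 2^{2}\right) = - 84052 \left(-10 - \left(-3\right) 4\right) = - 84052 \left(-10 - -12\right) = - 84052 \left(-10 + 12\right) = \left(-84052\right) 2 = -168104$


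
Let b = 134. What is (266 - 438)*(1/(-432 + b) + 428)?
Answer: -10968698/149 ≈ -73615.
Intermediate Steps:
(266 - 438)*(1/(-432 + b) + 428) = (266 - 438)*(1/(-432 + 134) + 428) = -172*(1/(-298) + 428) = -172*(-1/298 + 428) = -172*127543/298 = -10968698/149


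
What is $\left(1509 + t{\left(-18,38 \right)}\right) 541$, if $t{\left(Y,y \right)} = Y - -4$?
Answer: $808795$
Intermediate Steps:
$t{\left(Y,y \right)} = 4 + Y$ ($t{\left(Y,y \right)} = Y + 4 = 4 + Y$)
$\left(1509 + t{\left(-18,38 \right)}\right) 541 = \left(1509 + \left(4 - 18\right)\right) 541 = \left(1509 - 14\right) 541 = 1495 \cdot 541 = 808795$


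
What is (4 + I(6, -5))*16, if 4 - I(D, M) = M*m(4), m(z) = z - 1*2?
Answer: 288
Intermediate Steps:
m(z) = -2 + z (m(z) = z - 2 = -2 + z)
I(D, M) = 4 - 2*M (I(D, M) = 4 - M*(-2 + 4) = 4 - M*2 = 4 - 2*M)
(4 + I(6, -5))*16 = (4 + (4 - 2*(-5)))*16 = (4 + (4 + 10))*16 = (4 + 14)*16 = 18*16 = 288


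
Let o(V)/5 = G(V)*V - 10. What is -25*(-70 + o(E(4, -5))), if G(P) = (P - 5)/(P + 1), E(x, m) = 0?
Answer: 3000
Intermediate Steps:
G(P) = (-5 + P)/(1 + P)
o(V) = -50 + 5*V*(-5 + V)/(1 + V) (o(V) = 5*(((-5 + V)/(1 + V))*V - 10) = 5*(V*(-5 + V)/(1 + V) - 10) = 5*(-10 + V*(-5 + V)/(1 + V)) = -50 + 5*V*(-5 + V)/(1 + V))
-25*(-70 + o(E(4, -5))) = -25*(-70 + 5*(-10 + 0**2 - 15*0)/(1 + 0)) = -25*(-70 + 5*(-10 + 0 + 0)/1) = -25*(-70 + 5*1*(-10)) = -25*(-70 - 50) = -25*(-120) = 3000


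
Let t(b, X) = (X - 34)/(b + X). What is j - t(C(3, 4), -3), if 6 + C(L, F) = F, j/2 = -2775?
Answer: -27787/5 ≈ -5557.4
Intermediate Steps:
j = -5550 (j = 2*(-2775) = -5550)
C(L, F) = -6 + F
t(b, X) = (-34 + X)/(X + b)
j - t(C(3, 4), -3) = -5550 - (-34 - 3)/(-3 + (-6 + 4)) = -5550 - (-37)/(-3 - 2) = -5550 - (-37)/(-5) = -5550 - (-1)*(-37)/5 = -5550 - 1*37/5 = -5550 - 37/5 = -27787/5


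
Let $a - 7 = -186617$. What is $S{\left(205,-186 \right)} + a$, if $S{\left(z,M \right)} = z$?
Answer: $-186405$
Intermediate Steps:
$a = -186610$ ($a = 7 - 186617 = -186610$)
$S{\left(205,-186 \right)} + a = 205 - 186610 = -186405$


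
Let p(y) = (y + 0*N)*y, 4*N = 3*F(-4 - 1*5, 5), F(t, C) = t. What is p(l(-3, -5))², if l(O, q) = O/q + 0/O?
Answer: 81/625 ≈ 0.12960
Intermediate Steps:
N = -27/4 (N = (3*(-4 - 1*5))/4 = (3*(-4 - 5))/4 = (3*(-9))/4 = (¼)*(-27) = -27/4 ≈ -6.7500)
l(O, q) = O/q (l(O, q) = O/q + 0 = O/q)
p(y) = y² (p(y) = (y + 0*(-27/4))*y = (y + 0)*y = y*y = y²)
p(l(-3, -5))² = ((-3/(-5))²)² = ((-3*(-⅕))²)² = ((⅗)²)² = (9/25)² = 81/625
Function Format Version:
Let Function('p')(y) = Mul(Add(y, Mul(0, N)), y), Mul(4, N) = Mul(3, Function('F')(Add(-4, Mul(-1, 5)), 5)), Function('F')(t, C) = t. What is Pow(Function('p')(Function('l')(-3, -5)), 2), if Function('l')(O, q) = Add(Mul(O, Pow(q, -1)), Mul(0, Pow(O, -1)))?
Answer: Rational(81, 625) ≈ 0.12960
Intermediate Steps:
N = Rational(-27, 4) (N = Mul(Rational(1, 4), Mul(3, Add(-4, Mul(-1, 5)))) = Mul(Rational(1, 4), Mul(3, Add(-4, -5))) = Mul(Rational(1, 4), Mul(3, -9)) = Mul(Rational(1, 4), -27) = Rational(-27, 4) ≈ -6.7500)
Function('l')(O, q) = Mul(O, Pow(q, -1)) (Function('l')(O, q) = Add(Mul(O, Pow(q, -1)), 0) = Mul(O, Pow(q, -1)))
Function('p')(y) = Pow(y, 2) (Function('p')(y) = Mul(Add(y, Mul(0, Rational(-27, 4))), y) = Mul(Add(y, 0), y) = Mul(y, y) = Pow(y, 2))
Pow(Function('p')(Function('l')(-3, -5)), 2) = Pow(Pow(Mul(-3, Pow(-5, -1)), 2), 2) = Pow(Pow(Mul(-3, Rational(-1, 5)), 2), 2) = Pow(Pow(Rational(3, 5), 2), 2) = Pow(Rational(9, 25), 2) = Rational(81, 625)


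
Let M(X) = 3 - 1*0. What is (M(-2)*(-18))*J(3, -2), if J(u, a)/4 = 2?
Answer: -432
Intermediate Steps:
J(u, a) = 8 (J(u, a) = 4*2 = 8)
M(X) = 3 (M(X) = 3 + 0 = 3)
(M(-2)*(-18))*J(3, -2) = (3*(-18))*8 = -54*8 = -432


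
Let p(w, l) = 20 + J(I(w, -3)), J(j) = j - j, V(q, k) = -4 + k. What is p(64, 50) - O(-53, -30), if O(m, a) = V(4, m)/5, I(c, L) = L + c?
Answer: 157/5 ≈ 31.400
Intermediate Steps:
J(j) = 0
O(m, a) = -⅘ + m/5 (O(m, a) = (-4 + m)/5 = (-4 + m)*(⅕) = -⅘ + m/5)
p(w, l) = 20 (p(w, l) = 20 + 0 = 20)
p(64, 50) - O(-53, -30) = 20 - (-⅘ + (⅕)*(-53)) = 20 - (-⅘ - 53/5) = 20 - 1*(-57/5) = 20 + 57/5 = 157/5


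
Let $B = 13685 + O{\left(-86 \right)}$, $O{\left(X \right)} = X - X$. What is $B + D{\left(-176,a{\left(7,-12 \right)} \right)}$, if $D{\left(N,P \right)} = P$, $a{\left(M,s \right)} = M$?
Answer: $13692$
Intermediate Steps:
$O{\left(X \right)} = 0$
$B = 13685$ ($B = 13685 + 0 = 13685$)
$B + D{\left(-176,a{\left(7,-12 \right)} \right)} = 13685 + 7 = 13692$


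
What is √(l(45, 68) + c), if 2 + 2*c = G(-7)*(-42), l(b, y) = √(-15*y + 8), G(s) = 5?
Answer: √(-106 + 2*I*√253) ≈ 1.5282 + 10.408*I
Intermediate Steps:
l(b, y) = √(8 - 15*y)
c = -106 (c = -1 + (5*(-42))/2 = -1 + (½)*(-210) = -1 - 105 = -106)
√(l(45, 68) + c) = √(√(8 - 15*68) - 106) = √(√(8 - 1020) - 106) = √(√(-1012) - 106) = √(2*I*√253 - 106) = √(-106 + 2*I*√253)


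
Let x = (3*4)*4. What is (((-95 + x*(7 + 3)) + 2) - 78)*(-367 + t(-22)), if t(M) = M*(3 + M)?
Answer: 15759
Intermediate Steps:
x = 48 (x = 12*4 = 48)
(((-95 + x*(7 + 3)) + 2) - 78)*(-367 + t(-22)) = (((-95 + 48*(7 + 3)) + 2) - 78)*(-367 - 22*(3 - 22)) = (((-95 + 48*10) + 2) - 78)*(-367 - 22*(-19)) = (((-95 + 480) + 2) - 78)*(-367 + 418) = ((385 + 2) - 78)*51 = (387 - 78)*51 = 309*51 = 15759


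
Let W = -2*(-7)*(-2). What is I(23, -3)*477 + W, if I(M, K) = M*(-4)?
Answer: -43912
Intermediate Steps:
I(M, K) = -4*M
W = -28 (W = 14*(-2) = -28)
I(23, -3)*477 + W = -4*23*477 - 28 = -92*477 - 28 = -43884 - 28 = -43912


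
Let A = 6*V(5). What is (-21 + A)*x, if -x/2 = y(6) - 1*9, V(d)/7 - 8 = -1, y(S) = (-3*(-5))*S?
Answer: -44226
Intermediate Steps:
y(S) = 15*S
V(d) = 49 (V(d) = 56 + 7*(-1) = 56 - 7 = 49)
x = -162 (x = -2*(15*6 - 1*9) = -2*(90 - 9) = -2*81 = -162)
A = 294 (A = 6*49 = 294)
(-21 + A)*x = (-21 + 294)*(-162) = 273*(-162) = -44226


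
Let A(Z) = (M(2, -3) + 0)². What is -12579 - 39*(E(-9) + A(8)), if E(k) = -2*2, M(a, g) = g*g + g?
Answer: -13827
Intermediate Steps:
M(a, g) = g + g² (M(a, g) = g² + g = g + g²)
A(Z) = 36 (A(Z) = (-3*(1 - 3) + 0)² = (-3*(-2) + 0)² = (6 + 0)² = 6² = 36)
E(k) = -4
-12579 - 39*(E(-9) + A(8)) = -12579 - 39*(-4 + 36) = -12579 - 39*32 = -12579 - 1248 = -13827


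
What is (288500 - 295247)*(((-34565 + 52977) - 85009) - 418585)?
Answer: 3273522954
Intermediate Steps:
(288500 - 295247)*(((-34565 + 52977) - 85009) - 418585) = -6747*((18412 - 85009) - 418585) = -6747*(-66597 - 418585) = -6747*(-485182) = 3273522954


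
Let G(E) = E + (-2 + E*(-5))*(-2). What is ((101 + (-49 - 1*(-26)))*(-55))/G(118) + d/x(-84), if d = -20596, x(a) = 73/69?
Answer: -308436103/15841 ≈ -19471.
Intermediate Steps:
x(a) = 73/69 (x(a) = 73*(1/69) = 73/69)
G(E) = 4 + 11*E (G(E) = E + (-2 - 5*E)*(-2) = E + (4 + 10*E) = 4 + 11*E)
((101 + (-49 - 1*(-26)))*(-55))/G(118) + d/x(-84) = ((101 + (-49 - 1*(-26)))*(-55))/(4 + 11*118) - 20596/73/69 = ((101 + (-49 + 26))*(-55))/(4 + 1298) - 20596*69/73 = ((101 - 23)*(-55))/1302 - 1421124/73 = (78*(-55))*(1/1302) - 1421124/73 = -4290*1/1302 - 1421124/73 = -715/217 - 1421124/73 = -308436103/15841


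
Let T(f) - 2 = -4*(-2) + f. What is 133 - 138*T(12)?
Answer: -2903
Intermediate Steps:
T(f) = 10 + f (T(f) = 2 + (-4*(-2) + f) = 2 + (8 + f) = 10 + f)
133 - 138*T(12) = 133 - 138*(10 + 12) = 133 - 138*22 = 133 - 3036 = -2903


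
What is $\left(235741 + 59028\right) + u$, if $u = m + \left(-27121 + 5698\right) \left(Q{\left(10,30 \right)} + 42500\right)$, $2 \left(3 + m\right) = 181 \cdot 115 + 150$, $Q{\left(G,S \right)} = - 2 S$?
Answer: $- \frac{1817773743}{2} \approx -9.0889 \cdot 10^{8}$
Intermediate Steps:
$m = \frac{20959}{2}$ ($m = -3 + \frac{181 \cdot 115 + 150}{2} = -3 + \frac{20815 + 150}{2} = -3 + \frac{1}{2} \cdot 20965 = -3 + \frac{20965}{2} = \frac{20959}{2} \approx 10480.0$)
$u = - \frac{1818363281}{2}$ ($u = \frac{20959}{2} + \left(-27121 + 5698\right) \left(\left(-2\right) 30 + 42500\right) = \frac{20959}{2} - 21423 \left(-60 + 42500\right) = \frac{20959}{2} - 909192120 = - \frac{1818363281}{2} \approx -9.0918 \cdot 10^{8}$)
$\left(235741 + 59028\right) + u = \left(235741 + 59028\right) - \frac{1818363281}{2} = 294769 - \frac{1818363281}{2} = - \frac{1817773743}{2}$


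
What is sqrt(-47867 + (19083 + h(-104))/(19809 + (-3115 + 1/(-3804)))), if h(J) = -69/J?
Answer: I*sqrt(5219565431039166065066)/330220670 ≈ 218.78*I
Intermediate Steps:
sqrt(-47867 + (19083 + h(-104))/(19809 + (-3115 + 1/(-3804)))) = sqrt(-47867 + (19083 - 69/(-104))/(19809 + (-3115 + 1/(-3804)))) = sqrt(-47867 + (19083 - 69*(-1/104))/(19809 + (-3115 - 1/3804))) = sqrt(-47867 + (19083 + 69/104)/(19809 - 11849461/3804)) = sqrt(-47867 + 1984701/(104*(63503975/3804))) = sqrt(-47867 + (1984701/104)*(3804/63503975)) = sqrt(-47867 + 1887450651/1651103350) = sqrt(-79031476603799/1651103350) = I*sqrt(5219565431039166065066)/330220670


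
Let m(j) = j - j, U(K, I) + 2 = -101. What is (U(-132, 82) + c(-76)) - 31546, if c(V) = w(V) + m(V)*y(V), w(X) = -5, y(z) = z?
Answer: -31654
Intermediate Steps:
U(K, I) = -103 (U(K, I) = -2 - 101 = -103)
m(j) = 0
c(V) = -5 (c(V) = -5 + 0*V = -5 + 0 = -5)
(U(-132, 82) + c(-76)) - 31546 = (-103 - 5) - 31546 = -108 - 31546 = -31654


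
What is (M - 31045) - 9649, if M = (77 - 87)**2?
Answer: -40594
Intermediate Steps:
M = 100 (M = (-10)**2 = 100)
(M - 31045) - 9649 = (100 - 31045) - 9649 = -30945 - 9649 = -40594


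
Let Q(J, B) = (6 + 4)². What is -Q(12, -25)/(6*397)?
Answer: -50/1191 ≈ -0.041982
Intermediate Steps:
Q(J, B) = 100 (Q(J, B) = 10² = 100)
-Q(12, -25)/(6*397) = -100/(6*397) = -100/2382 = -1*50/1191 = -50/1191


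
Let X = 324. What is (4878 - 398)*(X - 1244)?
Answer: -4121600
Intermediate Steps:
(4878 - 398)*(X - 1244) = (4878 - 398)*(324 - 1244) = 4480*(-920) = -4121600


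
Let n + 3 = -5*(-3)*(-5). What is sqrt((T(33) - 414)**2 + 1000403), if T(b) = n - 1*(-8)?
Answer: sqrt(1234659) ≈ 1111.2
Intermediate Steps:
n = -78 (n = -3 - 5*(-3)*(-5) = -3 + 15*(-5) = -3 - 75 = -78)
T(b) = -70 (T(b) = -78 - 1*(-8) = -78 + 8 = -70)
sqrt((T(33) - 414)**2 + 1000403) = sqrt((-70 - 414)**2 + 1000403) = sqrt((-484)**2 + 1000403) = sqrt(234256 + 1000403) = sqrt(1234659)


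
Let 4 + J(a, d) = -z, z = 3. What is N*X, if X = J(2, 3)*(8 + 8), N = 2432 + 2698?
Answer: -574560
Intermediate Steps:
J(a, d) = -7 (J(a, d) = -4 - 1*3 = -4 - 3 = -7)
N = 5130
X = -112 (X = -7*(8 + 8) = -7*16 = -112)
N*X = 5130*(-112) = -574560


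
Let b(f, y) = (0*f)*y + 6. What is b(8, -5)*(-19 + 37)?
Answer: 108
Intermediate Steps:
b(f, y) = 6 (b(f, y) = 0*y + 6 = 0 + 6 = 6)
b(8, -5)*(-19 + 37) = 6*(-19 + 37) = 6*18 = 108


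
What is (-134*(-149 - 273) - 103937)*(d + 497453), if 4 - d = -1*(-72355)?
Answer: -20145158678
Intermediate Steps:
d = -72351 (d = 4 - (-1)*(-72355) = 4 - 1*72355 = 4 - 72355 = -72351)
(-134*(-149 - 273) - 103937)*(d + 497453) = (-134*(-149 - 273) - 103937)*(-72351 + 497453) = (-134*(-422) - 103937)*425102 = (56548 - 103937)*425102 = -47389*425102 = -20145158678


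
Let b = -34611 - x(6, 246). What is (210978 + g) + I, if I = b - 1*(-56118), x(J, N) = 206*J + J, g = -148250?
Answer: 82993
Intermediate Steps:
x(J, N) = 207*J
b = -35853 (b = -34611 - 207*6 = -34611 - 1*1242 = -34611 - 1242 = -35853)
I = 20265 (I = -35853 - 1*(-56118) = -35853 + 56118 = 20265)
(210978 + g) + I = (210978 - 148250) + 20265 = 62728 + 20265 = 82993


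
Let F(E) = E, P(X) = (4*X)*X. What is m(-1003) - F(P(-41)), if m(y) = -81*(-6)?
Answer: -6238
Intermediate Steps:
m(y) = 486
P(X) = 4*X²
m(-1003) - F(P(-41)) = 486 - 4*(-41)² = 486 - 4*1681 = 486 - 1*6724 = 486 - 6724 = -6238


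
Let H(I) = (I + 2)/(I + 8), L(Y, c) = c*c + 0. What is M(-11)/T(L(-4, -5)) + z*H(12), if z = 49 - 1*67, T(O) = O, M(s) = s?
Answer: -326/25 ≈ -13.040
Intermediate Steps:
L(Y, c) = c**2 (L(Y, c) = c**2 + 0 = c**2)
z = -18 (z = 49 - 67 = -18)
H(I) = (2 + I)/(8 + I)
M(-11)/T(L(-4, -5)) + z*H(12) = -11/((-5)**2) - 18*(2 + 12)/(8 + 12) = -11/25 - 18*14/20 = -11*1/25 - 9*14/10 = -11/25 - 18*7/10 = -11/25 - 63/5 = -326/25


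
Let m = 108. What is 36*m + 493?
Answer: 4381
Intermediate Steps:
36*m + 493 = 36*108 + 493 = 3888 + 493 = 4381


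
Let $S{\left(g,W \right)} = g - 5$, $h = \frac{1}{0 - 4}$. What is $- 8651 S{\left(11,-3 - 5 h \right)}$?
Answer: $-51906$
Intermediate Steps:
$h = - \frac{1}{4}$ ($h = \frac{1}{-4} = - \frac{1}{4} \approx -0.25$)
$S{\left(g,W \right)} = -5 + g$ ($S{\left(g,W \right)} = g - 5 = -5 + g$)
$- 8651 S{\left(11,-3 - 5 h \right)} = - 8651 \left(-5 + 11\right) = \left(-8651\right) 6 = -51906$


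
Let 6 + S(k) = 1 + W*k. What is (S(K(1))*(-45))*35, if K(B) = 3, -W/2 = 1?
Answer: 17325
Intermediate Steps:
W = -2 (W = -2*1 = -2)
S(k) = -5 - 2*k (S(k) = -6 + (1 - 2*k) = -5 - 2*k)
(S(K(1))*(-45))*35 = ((-5 - 2*3)*(-45))*35 = ((-5 - 6)*(-45))*35 = -11*(-45)*35 = 495*35 = 17325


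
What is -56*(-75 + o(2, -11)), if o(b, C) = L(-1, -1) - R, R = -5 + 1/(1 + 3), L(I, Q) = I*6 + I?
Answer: 4326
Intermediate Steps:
L(I, Q) = 7*I (L(I, Q) = 6*I + I = 7*I)
R = -19/4 (R = -5 + 1/4 = -5 + ¼ = -19/4 ≈ -4.7500)
o(b, C) = -9/4 (o(b, C) = 7*(-1) - 1*(-19/4) = -7 + 19/4 = -9/4)
-56*(-75 + o(2, -11)) = -56*(-75 - 9/4) = -56*(-309/4) = 4326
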